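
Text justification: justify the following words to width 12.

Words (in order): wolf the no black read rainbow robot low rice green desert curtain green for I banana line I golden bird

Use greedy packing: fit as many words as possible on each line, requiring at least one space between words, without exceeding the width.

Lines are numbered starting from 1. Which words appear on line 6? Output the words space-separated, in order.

Line 1: ['wolf', 'the', 'no'] (min_width=11, slack=1)
Line 2: ['black', 'read'] (min_width=10, slack=2)
Line 3: ['rainbow'] (min_width=7, slack=5)
Line 4: ['robot', 'low'] (min_width=9, slack=3)
Line 5: ['rice', 'green'] (min_width=10, slack=2)
Line 6: ['desert'] (min_width=6, slack=6)
Line 7: ['curtain'] (min_width=7, slack=5)
Line 8: ['green', 'for', 'I'] (min_width=11, slack=1)
Line 9: ['banana', 'line'] (min_width=11, slack=1)
Line 10: ['I', 'golden'] (min_width=8, slack=4)
Line 11: ['bird'] (min_width=4, slack=8)

Answer: desert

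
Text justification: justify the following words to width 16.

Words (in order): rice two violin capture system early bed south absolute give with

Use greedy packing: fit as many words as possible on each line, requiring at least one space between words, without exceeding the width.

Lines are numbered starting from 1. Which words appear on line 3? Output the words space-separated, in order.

Answer: early bed south

Derivation:
Line 1: ['rice', 'two', 'violin'] (min_width=15, slack=1)
Line 2: ['capture', 'system'] (min_width=14, slack=2)
Line 3: ['early', 'bed', 'south'] (min_width=15, slack=1)
Line 4: ['absolute', 'give'] (min_width=13, slack=3)
Line 5: ['with'] (min_width=4, slack=12)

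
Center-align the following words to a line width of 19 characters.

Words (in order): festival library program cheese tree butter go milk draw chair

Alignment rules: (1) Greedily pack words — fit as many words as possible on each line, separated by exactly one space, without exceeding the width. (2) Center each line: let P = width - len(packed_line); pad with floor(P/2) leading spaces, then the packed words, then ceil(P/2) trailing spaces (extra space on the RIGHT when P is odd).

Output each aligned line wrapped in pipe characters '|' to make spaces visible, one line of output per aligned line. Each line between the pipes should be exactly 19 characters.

Line 1: ['festival', 'library'] (min_width=16, slack=3)
Line 2: ['program', 'cheese', 'tree'] (min_width=19, slack=0)
Line 3: ['butter', 'go', 'milk', 'draw'] (min_width=19, slack=0)
Line 4: ['chair'] (min_width=5, slack=14)

Answer: | festival library  |
|program cheese tree|
|butter go milk draw|
|       chair       |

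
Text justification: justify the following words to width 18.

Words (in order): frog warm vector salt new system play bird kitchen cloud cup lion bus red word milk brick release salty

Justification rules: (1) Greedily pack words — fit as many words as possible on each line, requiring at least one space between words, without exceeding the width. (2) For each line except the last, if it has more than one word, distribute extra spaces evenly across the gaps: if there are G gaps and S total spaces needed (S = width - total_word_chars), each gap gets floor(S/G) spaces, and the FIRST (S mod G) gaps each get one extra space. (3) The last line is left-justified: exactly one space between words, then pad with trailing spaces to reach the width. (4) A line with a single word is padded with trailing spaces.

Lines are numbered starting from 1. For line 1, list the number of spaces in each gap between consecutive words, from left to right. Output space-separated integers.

Answer: 2 2

Derivation:
Line 1: ['frog', 'warm', 'vector'] (min_width=16, slack=2)
Line 2: ['salt', 'new', 'system'] (min_width=15, slack=3)
Line 3: ['play', 'bird', 'kitchen'] (min_width=17, slack=1)
Line 4: ['cloud', 'cup', 'lion', 'bus'] (min_width=18, slack=0)
Line 5: ['red', 'word', 'milk'] (min_width=13, slack=5)
Line 6: ['brick', 'release'] (min_width=13, slack=5)
Line 7: ['salty'] (min_width=5, slack=13)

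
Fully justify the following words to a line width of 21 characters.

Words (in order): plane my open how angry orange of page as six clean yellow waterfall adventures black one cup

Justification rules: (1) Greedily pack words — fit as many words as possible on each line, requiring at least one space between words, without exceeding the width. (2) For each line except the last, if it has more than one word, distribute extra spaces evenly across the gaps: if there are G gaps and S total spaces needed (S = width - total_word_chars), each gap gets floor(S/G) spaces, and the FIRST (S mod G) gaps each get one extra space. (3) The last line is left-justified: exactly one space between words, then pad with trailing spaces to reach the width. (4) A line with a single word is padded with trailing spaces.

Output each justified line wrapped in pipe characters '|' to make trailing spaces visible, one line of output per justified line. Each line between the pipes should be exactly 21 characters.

Line 1: ['plane', 'my', 'open', 'how'] (min_width=17, slack=4)
Line 2: ['angry', 'orange', 'of', 'page'] (min_width=20, slack=1)
Line 3: ['as', 'six', 'clean', 'yellow'] (min_width=19, slack=2)
Line 4: ['waterfall', 'adventures'] (min_width=20, slack=1)
Line 5: ['black', 'one', 'cup'] (min_width=13, slack=8)

Answer: |plane   my  open  how|
|angry  orange of page|
|as  six  clean yellow|
|waterfall  adventures|
|black one cup        |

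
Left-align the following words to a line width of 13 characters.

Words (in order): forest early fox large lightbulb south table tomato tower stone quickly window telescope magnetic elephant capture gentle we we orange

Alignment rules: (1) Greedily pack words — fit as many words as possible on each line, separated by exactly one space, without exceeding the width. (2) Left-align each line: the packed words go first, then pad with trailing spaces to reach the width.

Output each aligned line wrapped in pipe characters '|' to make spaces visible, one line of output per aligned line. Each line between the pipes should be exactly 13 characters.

Answer: |forest early |
|fox large    |
|lightbulb    |
|south table  |
|tomato tower |
|stone quickly|
|window       |
|telescope    |
|magnetic     |
|elephant     |
|capture      |
|gentle we we |
|orange       |

Derivation:
Line 1: ['forest', 'early'] (min_width=12, slack=1)
Line 2: ['fox', 'large'] (min_width=9, slack=4)
Line 3: ['lightbulb'] (min_width=9, slack=4)
Line 4: ['south', 'table'] (min_width=11, slack=2)
Line 5: ['tomato', 'tower'] (min_width=12, slack=1)
Line 6: ['stone', 'quickly'] (min_width=13, slack=0)
Line 7: ['window'] (min_width=6, slack=7)
Line 8: ['telescope'] (min_width=9, slack=4)
Line 9: ['magnetic'] (min_width=8, slack=5)
Line 10: ['elephant'] (min_width=8, slack=5)
Line 11: ['capture'] (min_width=7, slack=6)
Line 12: ['gentle', 'we', 'we'] (min_width=12, slack=1)
Line 13: ['orange'] (min_width=6, slack=7)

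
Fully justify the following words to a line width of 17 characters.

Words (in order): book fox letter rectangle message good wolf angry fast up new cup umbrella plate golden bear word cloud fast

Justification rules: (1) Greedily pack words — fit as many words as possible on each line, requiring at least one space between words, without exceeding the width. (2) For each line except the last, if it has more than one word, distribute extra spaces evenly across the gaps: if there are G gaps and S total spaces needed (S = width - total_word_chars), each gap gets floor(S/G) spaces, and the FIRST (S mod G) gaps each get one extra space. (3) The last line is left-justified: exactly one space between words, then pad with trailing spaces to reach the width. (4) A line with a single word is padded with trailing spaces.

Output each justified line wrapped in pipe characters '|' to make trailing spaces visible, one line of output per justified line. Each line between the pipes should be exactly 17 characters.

Line 1: ['book', 'fox', 'letter'] (min_width=15, slack=2)
Line 2: ['rectangle', 'message'] (min_width=17, slack=0)
Line 3: ['good', 'wolf', 'angry'] (min_width=15, slack=2)
Line 4: ['fast', 'up', 'new', 'cup'] (min_width=15, slack=2)
Line 5: ['umbrella', 'plate'] (min_width=14, slack=3)
Line 6: ['golden', 'bear', 'word'] (min_width=16, slack=1)
Line 7: ['cloud', 'fast'] (min_width=10, slack=7)

Answer: |book  fox  letter|
|rectangle message|
|good  wolf  angry|
|fast  up  new cup|
|umbrella    plate|
|golden  bear word|
|cloud fast       |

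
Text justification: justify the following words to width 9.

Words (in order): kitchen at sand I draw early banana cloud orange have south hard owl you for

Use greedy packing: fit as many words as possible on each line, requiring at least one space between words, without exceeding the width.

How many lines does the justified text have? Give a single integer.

Answer: 11

Derivation:
Line 1: ['kitchen'] (min_width=7, slack=2)
Line 2: ['at', 'sand', 'I'] (min_width=9, slack=0)
Line 3: ['draw'] (min_width=4, slack=5)
Line 4: ['early'] (min_width=5, slack=4)
Line 5: ['banana'] (min_width=6, slack=3)
Line 6: ['cloud'] (min_width=5, slack=4)
Line 7: ['orange'] (min_width=6, slack=3)
Line 8: ['have'] (min_width=4, slack=5)
Line 9: ['south'] (min_width=5, slack=4)
Line 10: ['hard', 'owl'] (min_width=8, slack=1)
Line 11: ['you', 'for'] (min_width=7, slack=2)
Total lines: 11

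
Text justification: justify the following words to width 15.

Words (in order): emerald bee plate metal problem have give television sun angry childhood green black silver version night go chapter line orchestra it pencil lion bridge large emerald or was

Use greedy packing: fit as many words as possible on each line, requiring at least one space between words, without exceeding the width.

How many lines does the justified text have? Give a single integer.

Answer: 13

Derivation:
Line 1: ['emerald', 'bee'] (min_width=11, slack=4)
Line 2: ['plate', 'metal'] (min_width=11, slack=4)
Line 3: ['problem', 'have'] (min_width=12, slack=3)
Line 4: ['give', 'television'] (min_width=15, slack=0)
Line 5: ['sun', 'angry'] (min_width=9, slack=6)
Line 6: ['childhood', 'green'] (min_width=15, slack=0)
Line 7: ['black', 'silver'] (min_width=12, slack=3)
Line 8: ['version', 'night'] (min_width=13, slack=2)
Line 9: ['go', 'chapter', 'line'] (min_width=15, slack=0)
Line 10: ['orchestra', 'it'] (min_width=12, slack=3)
Line 11: ['pencil', 'lion'] (min_width=11, slack=4)
Line 12: ['bridge', 'large'] (min_width=12, slack=3)
Line 13: ['emerald', 'or', 'was'] (min_width=14, slack=1)
Total lines: 13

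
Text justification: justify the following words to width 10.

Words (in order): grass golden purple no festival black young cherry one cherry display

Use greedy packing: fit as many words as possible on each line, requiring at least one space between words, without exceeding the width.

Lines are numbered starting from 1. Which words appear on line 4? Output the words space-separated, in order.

Answer: festival

Derivation:
Line 1: ['grass'] (min_width=5, slack=5)
Line 2: ['golden'] (min_width=6, slack=4)
Line 3: ['purple', 'no'] (min_width=9, slack=1)
Line 4: ['festival'] (min_width=8, slack=2)
Line 5: ['black'] (min_width=5, slack=5)
Line 6: ['young'] (min_width=5, slack=5)
Line 7: ['cherry', 'one'] (min_width=10, slack=0)
Line 8: ['cherry'] (min_width=6, slack=4)
Line 9: ['display'] (min_width=7, slack=3)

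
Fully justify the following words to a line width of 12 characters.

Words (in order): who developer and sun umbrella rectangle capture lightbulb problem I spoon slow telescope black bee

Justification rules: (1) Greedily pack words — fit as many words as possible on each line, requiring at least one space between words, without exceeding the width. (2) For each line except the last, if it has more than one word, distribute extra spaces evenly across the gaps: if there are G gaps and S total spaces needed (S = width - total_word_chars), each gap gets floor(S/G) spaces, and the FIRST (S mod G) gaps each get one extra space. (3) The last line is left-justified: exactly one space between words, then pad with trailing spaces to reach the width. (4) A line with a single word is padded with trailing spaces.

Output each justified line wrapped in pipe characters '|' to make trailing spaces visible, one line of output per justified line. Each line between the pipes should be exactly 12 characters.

Line 1: ['who'] (min_width=3, slack=9)
Line 2: ['developer'] (min_width=9, slack=3)
Line 3: ['and', 'sun'] (min_width=7, slack=5)
Line 4: ['umbrella'] (min_width=8, slack=4)
Line 5: ['rectangle'] (min_width=9, slack=3)
Line 6: ['capture'] (min_width=7, slack=5)
Line 7: ['lightbulb'] (min_width=9, slack=3)
Line 8: ['problem', 'I'] (min_width=9, slack=3)
Line 9: ['spoon', 'slow'] (min_width=10, slack=2)
Line 10: ['telescope'] (min_width=9, slack=3)
Line 11: ['black', 'bee'] (min_width=9, slack=3)

Answer: |who         |
|developer   |
|and      sun|
|umbrella    |
|rectangle   |
|capture     |
|lightbulb   |
|problem    I|
|spoon   slow|
|telescope   |
|black bee   |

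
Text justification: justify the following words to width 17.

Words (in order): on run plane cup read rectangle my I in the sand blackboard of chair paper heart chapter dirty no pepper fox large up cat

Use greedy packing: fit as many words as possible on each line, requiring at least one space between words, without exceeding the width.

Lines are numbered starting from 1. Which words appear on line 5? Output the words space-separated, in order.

Answer: chair paper heart

Derivation:
Line 1: ['on', 'run', 'plane', 'cup'] (min_width=16, slack=1)
Line 2: ['read', 'rectangle', 'my'] (min_width=17, slack=0)
Line 3: ['I', 'in', 'the', 'sand'] (min_width=13, slack=4)
Line 4: ['blackboard', 'of'] (min_width=13, slack=4)
Line 5: ['chair', 'paper', 'heart'] (min_width=17, slack=0)
Line 6: ['chapter', 'dirty', 'no'] (min_width=16, slack=1)
Line 7: ['pepper', 'fox', 'large'] (min_width=16, slack=1)
Line 8: ['up', 'cat'] (min_width=6, slack=11)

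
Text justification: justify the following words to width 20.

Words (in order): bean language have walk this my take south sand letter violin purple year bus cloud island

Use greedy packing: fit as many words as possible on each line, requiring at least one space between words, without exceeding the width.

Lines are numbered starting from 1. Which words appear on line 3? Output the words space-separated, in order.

Answer: south sand letter

Derivation:
Line 1: ['bean', 'language', 'have'] (min_width=18, slack=2)
Line 2: ['walk', 'this', 'my', 'take'] (min_width=17, slack=3)
Line 3: ['south', 'sand', 'letter'] (min_width=17, slack=3)
Line 4: ['violin', 'purple', 'year'] (min_width=18, slack=2)
Line 5: ['bus', 'cloud', 'island'] (min_width=16, slack=4)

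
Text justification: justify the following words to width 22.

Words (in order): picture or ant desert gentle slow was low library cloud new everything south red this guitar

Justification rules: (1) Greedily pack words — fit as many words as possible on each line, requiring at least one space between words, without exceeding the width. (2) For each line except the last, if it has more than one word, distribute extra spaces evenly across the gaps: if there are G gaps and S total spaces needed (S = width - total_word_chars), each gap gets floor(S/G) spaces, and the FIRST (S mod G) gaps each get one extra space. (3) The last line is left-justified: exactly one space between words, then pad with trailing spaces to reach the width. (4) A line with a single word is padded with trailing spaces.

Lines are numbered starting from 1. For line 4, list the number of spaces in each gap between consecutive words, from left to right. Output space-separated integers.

Line 1: ['picture', 'or', 'ant', 'desert'] (min_width=21, slack=1)
Line 2: ['gentle', 'slow', 'was', 'low'] (min_width=19, slack=3)
Line 3: ['library', 'cloud', 'new'] (min_width=17, slack=5)
Line 4: ['everything', 'south', 'red'] (min_width=20, slack=2)
Line 5: ['this', 'guitar'] (min_width=11, slack=11)

Answer: 2 2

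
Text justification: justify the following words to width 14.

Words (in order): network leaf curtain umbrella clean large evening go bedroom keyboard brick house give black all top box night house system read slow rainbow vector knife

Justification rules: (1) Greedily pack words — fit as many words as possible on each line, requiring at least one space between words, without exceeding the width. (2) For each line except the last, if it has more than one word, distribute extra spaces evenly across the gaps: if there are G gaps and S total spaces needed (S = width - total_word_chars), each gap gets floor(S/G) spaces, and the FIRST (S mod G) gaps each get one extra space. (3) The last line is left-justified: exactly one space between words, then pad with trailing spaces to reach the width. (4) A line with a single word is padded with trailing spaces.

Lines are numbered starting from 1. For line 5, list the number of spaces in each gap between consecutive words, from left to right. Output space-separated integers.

Line 1: ['network', 'leaf'] (min_width=12, slack=2)
Line 2: ['curtain'] (min_width=7, slack=7)
Line 3: ['umbrella', 'clean'] (min_width=14, slack=0)
Line 4: ['large', 'evening'] (min_width=13, slack=1)
Line 5: ['go', 'bedroom'] (min_width=10, slack=4)
Line 6: ['keyboard', 'brick'] (min_width=14, slack=0)
Line 7: ['house', 'give'] (min_width=10, slack=4)
Line 8: ['black', 'all', 'top'] (min_width=13, slack=1)
Line 9: ['box', 'night'] (min_width=9, slack=5)
Line 10: ['house', 'system'] (min_width=12, slack=2)
Line 11: ['read', 'slow'] (min_width=9, slack=5)
Line 12: ['rainbow', 'vector'] (min_width=14, slack=0)
Line 13: ['knife'] (min_width=5, slack=9)

Answer: 5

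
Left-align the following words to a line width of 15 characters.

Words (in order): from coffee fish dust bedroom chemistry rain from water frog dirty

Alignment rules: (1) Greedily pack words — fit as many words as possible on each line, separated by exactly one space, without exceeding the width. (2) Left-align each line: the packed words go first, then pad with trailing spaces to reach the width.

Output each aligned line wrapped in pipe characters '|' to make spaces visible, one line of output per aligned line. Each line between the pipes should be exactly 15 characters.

Answer: |from coffee    |
|fish dust      |
|bedroom        |
|chemistry rain |
|from water frog|
|dirty          |

Derivation:
Line 1: ['from', 'coffee'] (min_width=11, slack=4)
Line 2: ['fish', 'dust'] (min_width=9, slack=6)
Line 3: ['bedroom'] (min_width=7, slack=8)
Line 4: ['chemistry', 'rain'] (min_width=14, slack=1)
Line 5: ['from', 'water', 'frog'] (min_width=15, slack=0)
Line 6: ['dirty'] (min_width=5, slack=10)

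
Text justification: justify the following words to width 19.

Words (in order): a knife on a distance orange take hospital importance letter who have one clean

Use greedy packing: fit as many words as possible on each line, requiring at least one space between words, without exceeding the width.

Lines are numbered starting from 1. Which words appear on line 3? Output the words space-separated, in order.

Answer: take hospital

Derivation:
Line 1: ['a', 'knife', 'on', 'a'] (min_width=12, slack=7)
Line 2: ['distance', 'orange'] (min_width=15, slack=4)
Line 3: ['take', 'hospital'] (min_width=13, slack=6)
Line 4: ['importance', 'letter'] (min_width=17, slack=2)
Line 5: ['who', 'have', 'one', 'clean'] (min_width=18, slack=1)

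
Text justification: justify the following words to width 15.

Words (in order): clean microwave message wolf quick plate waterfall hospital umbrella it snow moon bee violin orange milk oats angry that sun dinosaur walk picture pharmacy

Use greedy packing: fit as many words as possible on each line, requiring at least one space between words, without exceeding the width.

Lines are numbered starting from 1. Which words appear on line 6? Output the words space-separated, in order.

Answer: umbrella it

Derivation:
Line 1: ['clean', 'microwave'] (min_width=15, slack=0)
Line 2: ['message', 'wolf'] (min_width=12, slack=3)
Line 3: ['quick', 'plate'] (min_width=11, slack=4)
Line 4: ['waterfall'] (min_width=9, slack=6)
Line 5: ['hospital'] (min_width=8, slack=7)
Line 6: ['umbrella', 'it'] (min_width=11, slack=4)
Line 7: ['snow', 'moon', 'bee'] (min_width=13, slack=2)
Line 8: ['violin', 'orange'] (min_width=13, slack=2)
Line 9: ['milk', 'oats', 'angry'] (min_width=15, slack=0)
Line 10: ['that', 'sun'] (min_width=8, slack=7)
Line 11: ['dinosaur', 'walk'] (min_width=13, slack=2)
Line 12: ['picture'] (min_width=7, slack=8)
Line 13: ['pharmacy'] (min_width=8, slack=7)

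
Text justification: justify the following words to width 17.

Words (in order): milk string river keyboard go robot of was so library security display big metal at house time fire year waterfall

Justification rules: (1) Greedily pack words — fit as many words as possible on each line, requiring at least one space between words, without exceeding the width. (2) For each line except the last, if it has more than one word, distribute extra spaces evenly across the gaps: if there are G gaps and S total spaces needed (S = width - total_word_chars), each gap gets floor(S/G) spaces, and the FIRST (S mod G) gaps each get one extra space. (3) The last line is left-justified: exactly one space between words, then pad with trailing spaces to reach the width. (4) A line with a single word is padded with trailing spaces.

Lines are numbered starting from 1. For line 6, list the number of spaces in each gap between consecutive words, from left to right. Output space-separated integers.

Answer: 2 2

Derivation:
Line 1: ['milk', 'string', 'river'] (min_width=17, slack=0)
Line 2: ['keyboard', 'go', 'robot'] (min_width=17, slack=0)
Line 3: ['of', 'was', 'so', 'library'] (min_width=17, slack=0)
Line 4: ['security', 'display'] (min_width=16, slack=1)
Line 5: ['big', 'metal', 'at'] (min_width=12, slack=5)
Line 6: ['house', 'time', 'fire'] (min_width=15, slack=2)
Line 7: ['year', 'waterfall'] (min_width=14, slack=3)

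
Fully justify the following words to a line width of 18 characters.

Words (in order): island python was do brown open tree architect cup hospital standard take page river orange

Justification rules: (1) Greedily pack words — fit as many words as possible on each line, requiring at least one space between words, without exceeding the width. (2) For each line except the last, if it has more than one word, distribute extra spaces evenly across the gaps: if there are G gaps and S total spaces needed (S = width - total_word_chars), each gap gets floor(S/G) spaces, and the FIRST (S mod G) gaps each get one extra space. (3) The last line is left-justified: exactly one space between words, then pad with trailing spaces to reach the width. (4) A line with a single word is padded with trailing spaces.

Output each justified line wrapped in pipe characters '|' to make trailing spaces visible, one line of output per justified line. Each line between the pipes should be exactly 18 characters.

Line 1: ['island', 'python', 'was'] (min_width=17, slack=1)
Line 2: ['do', 'brown', 'open', 'tree'] (min_width=18, slack=0)
Line 3: ['architect', 'cup'] (min_width=13, slack=5)
Line 4: ['hospital', 'standard'] (min_width=17, slack=1)
Line 5: ['take', 'page', 'river'] (min_width=15, slack=3)
Line 6: ['orange'] (min_width=6, slack=12)

Answer: |island  python was|
|do brown open tree|
|architect      cup|
|hospital  standard|
|take   page  river|
|orange            |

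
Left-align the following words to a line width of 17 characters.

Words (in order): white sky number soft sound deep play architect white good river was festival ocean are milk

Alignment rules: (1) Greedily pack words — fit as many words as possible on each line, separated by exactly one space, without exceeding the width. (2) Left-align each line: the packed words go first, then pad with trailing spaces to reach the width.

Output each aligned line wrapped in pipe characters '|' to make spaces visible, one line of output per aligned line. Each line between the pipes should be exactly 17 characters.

Answer: |white sky number |
|soft sound deep  |
|play architect   |
|white good river |
|was festival     |
|ocean are milk   |

Derivation:
Line 1: ['white', 'sky', 'number'] (min_width=16, slack=1)
Line 2: ['soft', 'sound', 'deep'] (min_width=15, slack=2)
Line 3: ['play', 'architect'] (min_width=14, slack=3)
Line 4: ['white', 'good', 'river'] (min_width=16, slack=1)
Line 5: ['was', 'festival'] (min_width=12, slack=5)
Line 6: ['ocean', 'are', 'milk'] (min_width=14, slack=3)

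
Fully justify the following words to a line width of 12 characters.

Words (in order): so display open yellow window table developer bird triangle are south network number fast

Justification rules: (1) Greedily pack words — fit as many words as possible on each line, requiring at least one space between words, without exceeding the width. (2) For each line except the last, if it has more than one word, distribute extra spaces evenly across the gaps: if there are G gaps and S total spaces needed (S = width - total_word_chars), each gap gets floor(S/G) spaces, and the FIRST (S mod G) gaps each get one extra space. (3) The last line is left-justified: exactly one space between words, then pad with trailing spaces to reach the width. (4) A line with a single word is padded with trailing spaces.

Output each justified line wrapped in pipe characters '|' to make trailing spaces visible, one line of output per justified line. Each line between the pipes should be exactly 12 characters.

Line 1: ['so', 'display'] (min_width=10, slack=2)
Line 2: ['open', 'yellow'] (min_width=11, slack=1)
Line 3: ['window', 'table'] (min_width=12, slack=0)
Line 4: ['developer'] (min_width=9, slack=3)
Line 5: ['bird'] (min_width=4, slack=8)
Line 6: ['triangle', 'are'] (min_width=12, slack=0)
Line 7: ['south'] (min_width=5, slack=7)
Line 8: ['network'] (min_width=7, slack=5)
Line 9: ['number', 'fast'] (min_width=11, slack=1)

Answer: |so   display|
|open  yellow|
|window table|
|developer   |
|bird        |
|triangle are|
|south       |
|network     |
|number fast |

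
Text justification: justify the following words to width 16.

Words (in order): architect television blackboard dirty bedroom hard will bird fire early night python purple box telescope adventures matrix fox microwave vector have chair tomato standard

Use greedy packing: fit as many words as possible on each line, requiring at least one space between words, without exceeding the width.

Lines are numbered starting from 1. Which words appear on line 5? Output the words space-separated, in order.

Answer: will bird fire

Derivation:
Line 1: ['architect'] (min_width=9, slack=7)
Line 2: ['television'] (min_width=10, slack=6)
Line 3: ['blackboard', 'dirty'] (min_width=16, slack=0)
Line 4: ['bedroom', 'hard'] (min_width=12, slack=4)
Line 5: ['will', 'bird', 'fire'] (min_width=14, slack=2)
Line 6: ['early', 'night'] (min_width=11, slack=5)
Line 7: ['python', 'purple'] (min_width=13, slack=3)
Line 8: ['box', 'telescope'] (min_width=13, slack=3)
Line 9: ['adventures'] (min_width=10, slack=6)
Line 10: ['matrix', 'fox'] (min_width=10, slack=6)
Line 11: ['microwave', 'vector'] (min_width=16, slack=0)
Line 12: ['have', 'chair'] (min_width=10, slack=6)
Line 13: ['tomato', 'standard'] (min_width=15, slack=1)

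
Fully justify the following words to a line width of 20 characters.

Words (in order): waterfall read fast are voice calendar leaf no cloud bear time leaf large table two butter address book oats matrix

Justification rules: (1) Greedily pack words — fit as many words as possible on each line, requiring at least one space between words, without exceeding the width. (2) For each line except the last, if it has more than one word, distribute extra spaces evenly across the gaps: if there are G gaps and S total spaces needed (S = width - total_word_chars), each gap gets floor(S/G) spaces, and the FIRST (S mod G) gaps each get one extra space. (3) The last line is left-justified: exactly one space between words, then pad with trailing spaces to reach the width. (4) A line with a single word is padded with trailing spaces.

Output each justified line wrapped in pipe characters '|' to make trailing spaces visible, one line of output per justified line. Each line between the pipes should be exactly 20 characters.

Line 1: ['waterfall', 'read', 'fast'] (min_width=19, slack=1)
Line 2: ['are', 'voice', 'calendar'] (min_width=18, slack=2)
Line 3: ['leaf', 'no', 'cloud', 'bear'] (min_width=18, slack=2)
Line 4: ['time', 'leaf', 'large'] (min_width=15, slack=5)
Line 5: ['table', 'two', 'butter'] (min_width=16, slack=4)
Line 6: ['address', 'book', 'oats'] (min_width=17, slack=3)
Line 7: ['matrix'] (min_width=6, slack=14)

Answer: |waterfall  read fast|
|are  voice  calendar|
|leaf  no  cloud bear|
|time    leaf   large|
|table   two   butter|
|address   book  oats|
|matrix              |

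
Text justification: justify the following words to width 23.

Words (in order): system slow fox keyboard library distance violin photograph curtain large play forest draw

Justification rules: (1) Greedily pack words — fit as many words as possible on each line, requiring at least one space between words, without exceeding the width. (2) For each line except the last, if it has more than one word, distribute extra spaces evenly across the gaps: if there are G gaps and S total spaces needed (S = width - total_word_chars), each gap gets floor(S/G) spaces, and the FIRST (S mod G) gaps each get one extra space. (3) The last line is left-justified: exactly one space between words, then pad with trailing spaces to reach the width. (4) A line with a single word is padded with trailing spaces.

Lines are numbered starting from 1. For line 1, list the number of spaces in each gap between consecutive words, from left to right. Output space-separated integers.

Answer: 5 5

Derivation:
Line 1: ['system', 'slow', 'fox'] (min_width=15, slack=8)
Line 2: ['keyboard', 'library'] (min_width=16, slack=7)
Line 3: ['distance', 'violin'] (min_width=15, slack=8)
Line 4: ['photograph', 'curtain'] (min_width=18, slack=5)
Line 5: ['large', 'play', 'forest', 'draw'] (min_width=22, slack=1)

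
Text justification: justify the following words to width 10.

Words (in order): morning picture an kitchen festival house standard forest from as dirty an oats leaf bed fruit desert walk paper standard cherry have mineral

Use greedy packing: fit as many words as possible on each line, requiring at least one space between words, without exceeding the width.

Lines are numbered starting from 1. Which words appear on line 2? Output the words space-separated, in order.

Answer: picture an

Derivation:
Line 1: ['morning'] (min_width=7, slack=3)
Line 2: ['picture', 'an'] (min_width=10, slack=0)
Line 3: ['kitchen'] (min_width=7, slack=3)
Line 4: ['festival'] (min_width=8, slack=2)
Line 5: ['house'] (min_width=5, slack=5)
Line 6: ['standard'] (min_width=8, slack=2)
Line 7: ['forest'] (min_width=6, slack=4)
Line 8: ['from', 'as'] (min_width=7, slack=3)
Line 9: ['dirty', 'an'] (min_width=8, slack=2)
Line 10: ['oats', 'leaf'] (min_width=9, slack=1)
Line 11: ['bed', 'fruit'] (min_width=9, slack=1)
Line 12: ['desert'] (min_width=6, slack=4)
Line 13: ['walk', 'paper'] (min_width=10, slack=0)
Line 14: ['standard'] (min_width=8, slack=2)
Line 15: ['cherry'] (min_width=6, slack=4)
Line 16: ['have'] (min_width=4, slack=6)
Line 17: ['mineral'] (min_width=7, slack=3)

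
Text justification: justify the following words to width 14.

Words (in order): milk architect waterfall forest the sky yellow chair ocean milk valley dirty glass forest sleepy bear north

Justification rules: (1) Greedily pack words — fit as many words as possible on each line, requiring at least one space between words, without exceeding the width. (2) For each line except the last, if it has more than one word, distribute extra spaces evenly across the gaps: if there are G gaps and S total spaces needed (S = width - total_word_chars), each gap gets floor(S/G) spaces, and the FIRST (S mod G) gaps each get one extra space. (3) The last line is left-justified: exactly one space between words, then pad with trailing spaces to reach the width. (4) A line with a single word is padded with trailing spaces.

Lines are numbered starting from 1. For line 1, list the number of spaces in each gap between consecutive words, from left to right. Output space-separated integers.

Line 1: ['milk', 'architect'] (min_width=14, slack=0)
Line 2: ['waterfall'] (min_width=9, slack=5)
Line 3: ['forest', 'the', 'sky'] (min_width=14, slack=0)
Line 4: ['yellow', 'chair'] (min_width=12, slack=2)
Line 5: ['ocean', 'milk'] (min_width=10, slack=4)
Line 6: ['valley', 'dirty'] (min_width=12, slack=2)
Line 7: ['glass', 'forest'] (min_width=12, slack=2)
Line 8: ['sleepy', 'bear'] (min_width=11, slack=3)
Line 9: ['north'] (min_width=5, slack=9)

Answer: 1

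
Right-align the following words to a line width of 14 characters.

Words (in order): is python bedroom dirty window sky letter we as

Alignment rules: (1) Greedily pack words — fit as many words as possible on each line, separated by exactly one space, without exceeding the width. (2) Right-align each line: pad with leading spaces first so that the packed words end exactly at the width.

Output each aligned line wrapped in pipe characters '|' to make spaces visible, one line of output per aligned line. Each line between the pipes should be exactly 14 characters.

Answer: |     is python|
| bedroom dirty|
|    window sky|
|  letter we as|

Derivation:
Line 1: ['is', 'python'] (min_width=9, slack=5)
Line 2: ['bedroom', 'dirty'] (min_width=13, slack=1)
Line 3: ['window', 'sky'] (min_width=10, slack=4)
Line 4: ['letter', 'we', 'as'] (min_width=12, slack=2)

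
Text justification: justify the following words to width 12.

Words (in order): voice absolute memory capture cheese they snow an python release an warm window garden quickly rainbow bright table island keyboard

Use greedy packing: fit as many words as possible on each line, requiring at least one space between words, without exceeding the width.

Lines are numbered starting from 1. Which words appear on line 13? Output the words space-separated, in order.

Answer: bright table

Derivation:
Line 1: ['voice'] (min_width=5, slack=7)
Line 2: ['absolute'] (min_width=8, slack=4)
Line 3: ['memory'] (min_width=6, slack=6)
Line 4: ['capture'] (min_width=7, slack=5)
Line 5: ['cheese', 'they'] (min_width=11, slack=1)
Line 6: ['snow', 'an'] (min_width=7, slack=5)
Line 7: ['python'] (min_width=6, slack=6)
Line 8: ['release', 'an'] (min_width=10, slack=2)
Line 9: ['warm', 'window'] (min_width=11, slack=1)
Line 10: ['garden'] (min_width=6, slack=6)
Line 11: ['quickly'] (min_width=7, slack=5)
Line 12: ['rainbow'] (min_width=7, slack=5)
Line 13: ['bright', 'table'] (min_width=12, slack=0)
Line 14: ['island'] (min_width=6, slack=6)
Line 15: ['keyboard'] (min_width=8, slack=4)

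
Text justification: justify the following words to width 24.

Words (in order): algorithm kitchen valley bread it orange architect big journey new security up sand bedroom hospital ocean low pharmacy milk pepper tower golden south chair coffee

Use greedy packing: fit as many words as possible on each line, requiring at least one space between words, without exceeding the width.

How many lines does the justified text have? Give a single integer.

Answer: 8

Derivation:
Line 1: ['algorithm', 'kitchen', 'valley'] (min_width=24, slack=0)
Line 2: ['bread', 'it', 'orange'] (min_width=15, slack=9)
Line 3: ['architect', 'big', 'journey'] (min_width=21, slack=3)
Line 4: ['new', 'security', 'up', 'sand'] (min_width=20, slack=4)
Line 5: ['bedroom', 'hospital', 'ocean'] (min_width=22, slack=2)
Line 6: ['low', 'pharmacy', 'milk', 'pepper'] (min_width=24, slack=0)
Line 7: ['tower', 'golden', 'south', 'chair'] (min_width=24, slack=0)
Line 8: ['coffee'] (min_width=6, slack=18)
Total lines: 8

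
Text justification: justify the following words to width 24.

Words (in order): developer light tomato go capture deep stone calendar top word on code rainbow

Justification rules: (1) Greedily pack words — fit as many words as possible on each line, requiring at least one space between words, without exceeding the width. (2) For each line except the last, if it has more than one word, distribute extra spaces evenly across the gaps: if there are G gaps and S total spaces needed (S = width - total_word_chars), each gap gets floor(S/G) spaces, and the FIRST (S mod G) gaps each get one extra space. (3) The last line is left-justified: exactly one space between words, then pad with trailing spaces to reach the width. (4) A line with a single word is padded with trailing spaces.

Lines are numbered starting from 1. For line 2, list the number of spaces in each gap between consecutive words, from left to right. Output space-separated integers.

Answer: 2 2 2

Derivation:
Line 1: ['developer', 'light', 'tomato'] (min_width=22, slack=2)
Line 2: ['go', 'capture', 'deep', 'stone'] (min_width=21, slack=3)
Line 3: ['calendar', 'top', 'word', 'on'] (min_width=20, slack=4)
Line 4: ['code', 'rainbow'] (min_width=12, slack=12)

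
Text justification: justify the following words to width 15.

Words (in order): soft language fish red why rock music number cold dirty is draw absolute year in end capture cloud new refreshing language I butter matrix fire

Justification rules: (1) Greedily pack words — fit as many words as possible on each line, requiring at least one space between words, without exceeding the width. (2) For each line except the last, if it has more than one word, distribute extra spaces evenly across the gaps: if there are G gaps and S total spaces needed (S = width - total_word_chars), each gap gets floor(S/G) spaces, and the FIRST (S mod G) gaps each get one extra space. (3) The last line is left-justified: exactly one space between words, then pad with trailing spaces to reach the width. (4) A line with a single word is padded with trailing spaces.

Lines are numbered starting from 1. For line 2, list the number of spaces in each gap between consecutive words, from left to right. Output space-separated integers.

Answer: 3 2

Derivation:
Line 1: ['soft', 'language'] (min_width=13, slack=2)
Line 2: ['fish', 'red', 'why'] (min_width=12, slack=3)
Line 3: ['rock', 'music'] (min_width=10, slack=5)
Line 4: ['number', 'cold'] (min_width=11, slack=4)
Line 5: ['dirty', 'is', 'draw'] (min_width=13, slack=2)
Line 6: ['absolute', 'year'] (min_width=13, slack=2)
Line 7: ['in', 'end', 'capture'] (min_width=14, slack=1)
Line 8: ['cloud', 'new'] (min_width=9, slack=6)
Line 9: ['refreshing'] (min_width=10, slack=5)
Line 10: ['language', 'I'] (min_width=10, slack=5)
Line 11: ['butter', 'matrix'] (min_width=13, slack=2)
Line 12: ['fire'] (min_width=4, slack=11)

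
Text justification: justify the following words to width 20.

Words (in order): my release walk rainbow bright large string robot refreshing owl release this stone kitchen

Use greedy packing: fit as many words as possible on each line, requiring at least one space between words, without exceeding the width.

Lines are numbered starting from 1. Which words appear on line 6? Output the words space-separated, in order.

Answer: kitchen

Derivation:
Line 1: ['my', 'release', 'walk'] (min_width=15, slack=5)
Line 2: ['rainbow', 'bright', 'large'] (min_width=20, slack=0)
Line 3: ['string', 'robot'] (min_width=12, slack=8)
Line 4: ['refreshing', 'owl'] (min_width=14, slack=6)
Line 5: ['release', 'this', 'stone'] (min_width=18, slack=2)
Line 6: ['kitchen'] (min_width=7, slack=13)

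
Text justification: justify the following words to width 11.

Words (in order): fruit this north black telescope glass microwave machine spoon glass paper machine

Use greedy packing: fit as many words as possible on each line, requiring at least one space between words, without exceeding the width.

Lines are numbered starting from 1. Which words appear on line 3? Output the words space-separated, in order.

Line 1: ['fruit', 'this'] (min_width=10, slack=1)
Line 2: ['north', 'black'] (min_width=11, slack=0)
Line 3: ['telescope'] (min_width=9, slack=2)
Line 4: ['glass'] (min_width=5, slack=6)
Line 5: ['microwave'] (min_width=9, slack=2)
Line 6: ['machine'] (min_width=7, slack=4)
Line 7: ['spoon', 'glass'] (min_width=11, slack=0)
Line 8: ['paper'] (min_width=5, slack=6)
Line 9: ['machine'] (min_width=7, slack=4)

Answer: telescope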